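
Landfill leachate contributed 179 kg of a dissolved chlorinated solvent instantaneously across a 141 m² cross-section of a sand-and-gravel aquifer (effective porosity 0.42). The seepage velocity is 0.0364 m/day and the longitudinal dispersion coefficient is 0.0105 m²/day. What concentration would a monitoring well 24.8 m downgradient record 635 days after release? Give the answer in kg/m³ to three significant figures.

For an instantaneous plane source, C(x,t) = M/(n_e·A·√(4πDt)) · exp(−(x−vt)²/(4Dt)), with n_e·A the pore (flow) area.
Plume center vt = 0.0364 × 635 = 23.114 m, so the well at 24.8 m is 1.686 m downgradient of the peak.
√(4πDt) = 9.153 m, giving peak height M/(n_e·A·√(4πDt)) = 179/(0.42 × 141 × 9.153) = 0.3302 kg/m³.
(x−vt)²/(4Dt) = (1.686)²/(4 × 0.0105 × 635) = 0.1066; exp(−0.1066) = 0.8989.
C = 0.3302 × 0.8989 = 0.297 kg/m³.

0.297 kg/m³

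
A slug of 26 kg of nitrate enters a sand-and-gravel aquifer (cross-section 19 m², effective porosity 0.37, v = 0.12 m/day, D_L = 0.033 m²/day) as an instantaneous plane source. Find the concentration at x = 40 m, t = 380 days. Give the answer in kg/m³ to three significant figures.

For an instantaneous plane source, C(x,t) = M/(n_e·A·√(4πDt)) · exp(−(x−vt)²/(4Dt)), with n_e·A the pore (flow) area.
Plume center vt = 0.12 × 380 = 45.6 m, so the well at 40 m is 5.6 m upgradient of the peak.
√(4πDt) = 12.55 m, giving peak height M/(n_e·A·√(4πDt)) = 26/(0.37 × 19 × 12.55) = 0.2947 kg/m³.
(x−vt)²/(4Dt) = (-5.6)²/(4 × 0.033 × 380) = 0.6252; exp(−0.6252) = 0.5352.
C = 0.2947 × 0.5352 = 0.158 kg/m³.

0.158 kg/m³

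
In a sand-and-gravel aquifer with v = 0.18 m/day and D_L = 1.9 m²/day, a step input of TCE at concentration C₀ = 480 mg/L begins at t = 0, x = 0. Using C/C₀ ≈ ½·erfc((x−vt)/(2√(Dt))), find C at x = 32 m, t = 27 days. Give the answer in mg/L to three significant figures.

For a continuous step input, C/C₀ ≈ ½·erfc((x−vt)/(2√(Dt))).
vt = 0.18 × 27 = 4.86 m and 2√(Dt) = 2√(1.9 × 27) = 14.32 m.
Argument (x−vt)/(2√(Dt)) = (32 − 4.86)/14.32 = 1.895; ½·erfc(1.895) = 0.003682.
C = 480 × 0.003682 = 1.77 mg/L.

1.77 mg/L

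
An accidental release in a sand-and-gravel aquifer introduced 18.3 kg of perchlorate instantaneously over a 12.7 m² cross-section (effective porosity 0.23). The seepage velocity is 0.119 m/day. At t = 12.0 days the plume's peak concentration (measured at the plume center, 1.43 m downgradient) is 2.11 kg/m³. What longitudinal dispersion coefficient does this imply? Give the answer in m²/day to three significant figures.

At the plume center C_max = M/(n_e·A·√(4πDt)), so D = M²/(4πt·(n_e·A·C_max)²).
n_e·A·C_max = 0.23 × 12.7 × 2.11 = 6.163 kg/m.
D = 18.3²/(4π × 12.0 × 6.163²) = 0.0585 m²/day.

0.0585 m²/day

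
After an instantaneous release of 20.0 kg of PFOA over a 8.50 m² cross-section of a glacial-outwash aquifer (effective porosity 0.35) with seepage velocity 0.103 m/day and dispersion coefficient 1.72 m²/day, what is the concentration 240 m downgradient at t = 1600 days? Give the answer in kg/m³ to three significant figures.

For an instantaneous plane source, C(x,t) = M/(n_e·A·√(4πDt)) · exp(−(x−vt)²/(4Dt)), with n_e·A the pore (flow) area.
Plume center vt = 0.103 × 1600 = 164.8 m, so the well at 240 m is 75.2 m downgradient of the peak.
√(4πDt) = 186.0 m, giving peak height M/(n_e·A·√(4πDt)) = 20.0/(0.35 × 8.50 × 186.0) = 0.03614 kg/m³.
(x−vt)²/(4Dt) = (75.2)²/(4 × 1.72 × 1600) = 0.5137; exp(−0.5137) = 0.5983.
C = 0.03614 × 0.5983 = 0.0216 kg/m³.

0.0216 kg/m³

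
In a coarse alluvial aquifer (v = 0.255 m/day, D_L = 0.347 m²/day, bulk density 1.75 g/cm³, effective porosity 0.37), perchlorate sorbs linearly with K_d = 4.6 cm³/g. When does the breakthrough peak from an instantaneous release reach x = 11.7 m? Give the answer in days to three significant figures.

930 days

Retardation factor R = 1 + ρ_b·K_d/n = 1 + 1.75 × 4.6/0.37 = 22.76.
Sorption retards both mechanisms: v_R = v/R = 0.01120 m/day, D_R = D/R = 0.01525 m²/day.
Peak time from v_R²t² + 2D_R t − x² = 0: t = (√(D_R² + v_R²x²) − D_R)/v_R².
√(D_R² + v_R²x²) = √(0.01525² + 0.01120² × 11.7²) = 0.1319; v_R² = 0.0001254.
t = (0.1319 − 0.01525)/0.0001254 = 930 days.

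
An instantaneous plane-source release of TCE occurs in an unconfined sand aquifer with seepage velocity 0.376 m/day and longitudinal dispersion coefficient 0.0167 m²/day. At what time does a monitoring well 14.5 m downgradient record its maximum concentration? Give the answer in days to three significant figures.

For the 1D instantaneous-source solution, setting ∂C/∂t = 0 at fixed x gives v²t² + 2Dt − x² = 0, so t = (√(D² + v²x²) − D)/v².
√(D² + v²x²) = √(0.0167² + 0.376² × 14.5²) = 5.452; v² = 0.141376.
t = (5.452 − 0.0167)/0.141376 = 38.4 days (vs. the pure-advection estimate x/v = 38.6 d).

38.4 days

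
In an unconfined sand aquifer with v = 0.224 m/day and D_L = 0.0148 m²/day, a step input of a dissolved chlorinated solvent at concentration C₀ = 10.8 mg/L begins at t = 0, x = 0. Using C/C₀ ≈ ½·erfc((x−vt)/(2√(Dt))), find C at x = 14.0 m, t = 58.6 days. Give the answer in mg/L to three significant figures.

2.74 mg/L

For a continuous step input, C/C₀ ≈ ½·erfc((x−vt)/(2√(Dt))).
vt = 0.224 × 58.6 = 13.1264 m and 2√(Dt) = 2√(0.0148 × 58.6) = 1.863 m.
Argument (x−vt)/(2√(Dt)) = (14.0 − 13.1264)/1.863 = 0.4689; ½·erfc(0.4689) = 0.2536.
C = 10.8 × 0.2536 = 2.74 mg/L.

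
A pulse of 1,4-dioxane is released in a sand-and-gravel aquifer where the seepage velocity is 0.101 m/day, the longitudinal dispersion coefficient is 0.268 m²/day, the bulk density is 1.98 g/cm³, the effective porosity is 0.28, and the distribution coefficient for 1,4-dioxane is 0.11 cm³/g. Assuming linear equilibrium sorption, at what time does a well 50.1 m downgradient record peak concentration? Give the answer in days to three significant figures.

Retardation factor R = 1 + ρ_b·K_d/n = 1 + 1.98 × 0.11/0.28 = 1.778.
Sorption retards both mechanisms: v_R = v/R = 0.05681 m/day, D_R = D/R = 0.1507 m²/day.
Peak time from v_R²t² + 2D_R t − x² = 0: t = (√(D_R² + v_R²x²) − D_R)/v_R².
√(D_R² + v_R²x²) = √(0.1507² + 0.05681² × 50.1²) = 2.850; v_R² = 0.003227.
t = (2.850 − 0.1507)/0.003227 = 836 days.

836 days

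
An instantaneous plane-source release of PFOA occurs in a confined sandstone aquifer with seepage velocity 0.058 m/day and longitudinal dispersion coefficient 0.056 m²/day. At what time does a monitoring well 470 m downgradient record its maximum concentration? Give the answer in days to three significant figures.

For the 1D instantaneous-source solution, setting ∂C/∂t = 0 at fixed x gives v²t² + 2Dt − x² = 0, so t = (√(D² + v²x²) − D)/v².
√(D² + v²x²) = √(0.056² + 0.058² × 470²) = 27.26; v² = 0.003364.
t = (27.26 − 0.056)/0.003364 = 8090 days (vs. the pure-advection estimate x/v = 8100 d).

8090 days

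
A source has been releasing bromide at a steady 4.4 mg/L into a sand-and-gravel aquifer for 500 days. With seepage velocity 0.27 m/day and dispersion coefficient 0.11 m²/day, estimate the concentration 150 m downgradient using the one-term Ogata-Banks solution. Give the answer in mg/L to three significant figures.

0.336 mg/L

For a continuous step input, C/C₀ ≈ ½·erfc((x−vt)/(2√(Dt))).
vt = 0.27 × 500 = 135 m and 2√(Dt) = 2√(0.11 × 500) = 14.83 m.
Argument (x−vt)/(2√(Dt)) = (150 − 135)/14.83 = 1.011; ½·erfc(1.011) = 0.07639.
C = 4.4 × 0.07639 = 0.336 mg/L.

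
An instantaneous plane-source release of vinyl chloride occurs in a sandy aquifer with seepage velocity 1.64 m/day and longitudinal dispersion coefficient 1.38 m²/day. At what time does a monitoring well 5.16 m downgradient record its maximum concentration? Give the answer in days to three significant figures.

For the 1D instantaneous-source solution, setting ∂C/∂t = 0 at fixed x gives v²t² + 2Dt − x² = 0, so t = (√(D² + v²x²) − D)/v².
√(D² + v²x²) = √(1.38² + 1.64² × 5.16²) = 8.574; v² = 2.6896.
t = (8.574 − 1.38)/2.6896 = 2.67 days (vs. the pure-advection estimate x/v = 3.15 d).

2.67 days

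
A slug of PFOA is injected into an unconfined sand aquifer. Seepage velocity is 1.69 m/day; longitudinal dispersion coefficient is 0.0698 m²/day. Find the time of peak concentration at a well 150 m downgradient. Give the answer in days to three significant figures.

88.7 days

For the 1D instantaneous-source solution, setting ∂C/∂t = 0 at fixed x gives v²t² + 2Dt − x² = 0, so t = (√(D² + v²x²) − D)/v².
√(D² + v²x²) = √(0.0698² + 1.69² × 150²) = 253.5; v² = 2.8561.
t = (253.5 − 0.0698)/2.8561 = 88.7 days (vs. the pure-advection estimate x/v = 88.8 d).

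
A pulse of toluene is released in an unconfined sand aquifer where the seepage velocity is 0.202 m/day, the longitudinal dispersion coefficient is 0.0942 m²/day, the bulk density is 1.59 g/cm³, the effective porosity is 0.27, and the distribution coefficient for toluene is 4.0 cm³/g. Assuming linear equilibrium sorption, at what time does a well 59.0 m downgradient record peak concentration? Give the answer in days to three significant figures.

7120 days

Retardation factor R = 1 + ρ_b·K_d/n = 1 + 1.59 × 4.0/0.27 = 24.56.
Sorption retards both mechanisms: v_R = v/R = 0.008225 m/day, D_R = D/R = 0.003836 m²/day.
Peak time from v_R²t² + 2D_R t − x² = 0: t = (√(D_R² + v_R²x²) − D_R)/v_R².
√(D_R² + v_R²x²) = √(0.003836² + 0.008225² × 59.0²) = 0.4853; v_R² = 6.765e-05.
t = (0.4853 − 0.003836)/6.765e-05 = 7120 days.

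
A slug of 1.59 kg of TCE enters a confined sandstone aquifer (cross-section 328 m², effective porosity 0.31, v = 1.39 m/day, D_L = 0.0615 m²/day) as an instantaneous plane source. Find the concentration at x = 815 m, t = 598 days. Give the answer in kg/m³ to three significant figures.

For an instantaneous plane source, C(x,t) = M/(n_e·A·√(4πDt)) · exp(−(x−vt)²/(4Dt)), with n_e·A the pore (flow) area.
Plume center vt = 1.39 × 598 = 831.22 m, so the well at 815 m is 16.22 m upgradient of the peak.
√(4πDt) = 21.50 m, giving peak height M/(n_e·A·√(4πDt)) = 1.59/(0.31 × 328 × 21.50) = 0.0007273 kg/m³.
(x−vt)²/(4Dt) = (-16.22)²/(4 × 0.0615 × 598) = 1.788; exp(−1.788) = 0.1673.
C = 0.0007273 × 0.1673 = 0.000122 kg/m³.

0.000122 kg/m³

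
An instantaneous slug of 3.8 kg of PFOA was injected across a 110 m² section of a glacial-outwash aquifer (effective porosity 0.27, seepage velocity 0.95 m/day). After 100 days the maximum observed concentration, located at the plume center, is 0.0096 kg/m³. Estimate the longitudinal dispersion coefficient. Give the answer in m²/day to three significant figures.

0.141 m²/day

At the plume center C_max = M/(n_e·A·√(4πDt)), so D = M²/(4πt·(n_e·A·C_max)²).
n_e·A·C_max = 0.27 × 110 × 0.0096 = 0.2851 kg/m.
D = 3.8²/(4π × 100 × 0.2851²) = 0.141 m²/day.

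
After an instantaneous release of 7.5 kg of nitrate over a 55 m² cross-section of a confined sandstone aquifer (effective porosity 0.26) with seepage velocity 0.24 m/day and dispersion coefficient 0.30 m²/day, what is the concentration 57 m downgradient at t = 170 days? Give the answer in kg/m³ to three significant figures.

0.00572 kg/m³

For an instantaneous plane source, C(x,t) = M/(n_e·A·√(4πDt)) · exp(−(x−vt)²/(4Dt)), with n_e·A the pore (flow) area.
Plume center vt = 0.24 × 170 = 40.8 m, so the well at 57 m is 16.2 m downgradient of the peak.
√(4πDt) = 25.32 m, giving peak height M/(n_e·A·√(4πDt)) = 7.5/(0.26 × 55 × 25.32) = 0.02071 kg/m³.
(x−vt)²/(4Dt) = (16.2)²/(4 × 0.30 × 170) = 1.286; exp(−1.286) = 0.2764.
C = 0.02071 × 0.2764 = 0.00572 kg/m³.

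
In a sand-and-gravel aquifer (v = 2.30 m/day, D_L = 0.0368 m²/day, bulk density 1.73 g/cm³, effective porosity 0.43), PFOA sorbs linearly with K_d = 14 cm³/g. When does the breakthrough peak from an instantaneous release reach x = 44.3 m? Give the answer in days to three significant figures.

Retardation factor R = 1 + ρ_b·K_d/n = 1 + 1.73 × 14/0.43 = 57.33.
Sorption retards both mechanisms: v_R = v/R = 0.04012 m/day, D_R = D/R = 0.0006419 m²/day.
Peak time from v_R²t² + 2D_R t − x² = 0: t = (√(D_R² + v_R²x²) − D_R)/v_R².
√(D_R² + v_R²x²) = √(0.0006419² + 0.04012² × 44.3²) = 1.777; v_R² = 0.001610.
t = (1.777 − 0.0006419)/0.001610 = 1100 days.

1100 days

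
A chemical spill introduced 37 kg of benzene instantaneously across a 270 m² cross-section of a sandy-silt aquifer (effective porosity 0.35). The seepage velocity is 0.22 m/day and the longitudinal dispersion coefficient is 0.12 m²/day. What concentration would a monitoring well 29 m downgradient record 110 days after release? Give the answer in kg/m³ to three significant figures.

0.0197 kg/m³

For an instantaneous plane source, C(x,t) = M/(n_e·A·√(4πDt)) · exp(−(x−vt)²/(4Dt)), with n_e·A the pore (flow) area.
Plume center vt = 0.22 × 110 = 24.2 m, so the well at 29 m is 4.8 m downgradient of the peak.
√(4πDt) = 12.88 m, giving peak height M/(n_e·A·√(4πDt)) = 37/(0.35 × 270 × 12.88) = 0.03040 kg/m³.
(x−vt)²/(4Dt) = (4.8)²/(4 × 0.12 × 110) = 0.4364; exp(−0.4364) = 0.6464.
C = 0.03040 × 0.6464 = 0.0197 kg/m³.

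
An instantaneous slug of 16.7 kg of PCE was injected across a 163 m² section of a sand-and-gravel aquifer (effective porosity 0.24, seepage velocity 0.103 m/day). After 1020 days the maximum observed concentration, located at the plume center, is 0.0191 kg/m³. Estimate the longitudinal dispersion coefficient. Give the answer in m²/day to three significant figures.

At the plume center C_max = M/(n_e·A·√(4πDt)), so D = M²/(4πt·(n_e·A·C_max)²).
n_e·A·C_max = 0.24 × 163 × 0.0191 = 0.7472 kg/m.
D = 16.7²/(4π × 1020 × 0.7472²) = 0.0390 m²/day.

0.0390 m²/day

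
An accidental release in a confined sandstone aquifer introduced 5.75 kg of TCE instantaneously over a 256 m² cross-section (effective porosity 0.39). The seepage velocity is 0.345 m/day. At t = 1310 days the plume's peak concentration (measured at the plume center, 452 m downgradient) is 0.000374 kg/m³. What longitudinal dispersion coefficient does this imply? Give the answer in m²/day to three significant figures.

1.44 m²/day

At the plume center C_max = M/(n_e·A·√(4πDt)), so D = M²/(4πt·(n_e·A·C_max)²).
n_e·A·C_max = 0.39 × 256 × 0.000374 = 0.03734 kg/m.
D = 5.75²/(4π × 1310 × 0.03734²) = 1.44 m²/day.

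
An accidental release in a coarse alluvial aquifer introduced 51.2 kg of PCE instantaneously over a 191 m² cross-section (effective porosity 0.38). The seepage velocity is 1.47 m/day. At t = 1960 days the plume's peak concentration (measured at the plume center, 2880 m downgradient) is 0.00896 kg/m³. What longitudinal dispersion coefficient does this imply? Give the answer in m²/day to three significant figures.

0.252 m²/day

At the plume center C_max = M/(n_e·A·√(4πDt)), so D = M²/(4πt·(n_e·A·C_max)²).
n_e·A·C_max = 0.38 × 191 × 0.00896 = 0.6503 kg/m.
D = 51.2²/(4π × 1960 × 0.6503²) = 0.252 m²/day.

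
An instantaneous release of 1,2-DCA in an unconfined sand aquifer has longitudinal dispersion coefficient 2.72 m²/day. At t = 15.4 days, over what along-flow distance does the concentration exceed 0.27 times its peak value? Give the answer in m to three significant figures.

29.6 m

The plume is Gaussian with σ = √(2Dt) = √(2 × 2.72 × 15.4) = 9.153 m.
C/C_peak = exp(−Δx²/(2σ²)) = 0.27 ⇒ Δx = σ·√(−2 ln 0.27) = 9.153 × 1.618 = 14.81 m.
Width = 2Δx = 29.6 m.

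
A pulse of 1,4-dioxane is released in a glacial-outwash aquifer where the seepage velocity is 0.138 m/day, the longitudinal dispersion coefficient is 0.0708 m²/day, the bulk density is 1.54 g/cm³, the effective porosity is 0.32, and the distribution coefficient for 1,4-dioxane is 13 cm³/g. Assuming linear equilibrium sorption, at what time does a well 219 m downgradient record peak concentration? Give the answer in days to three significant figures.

101000 days

Retardation factor R = 1 + ρ_b·K_d/n = 1 + 1.54 × 13/0.32 = 63.56.
Sorption retards both mechanisms: v_R = v/R = 0.002171 m/day, D_R = D/R = 0.001114 m²/day.
Peak time from v_R²t² + 2D_R t − x² = 0: t = (√(D_R² + v_R²x²) − D_R)/v_R².
√(D_R² + v_R²x²) = √(0.001114² + 0.002171² × 219²) = 0.4755; v_R² = 4.713e-06.
t = (0.4755 − 0.001114)/4.713e-06 = 101000 days.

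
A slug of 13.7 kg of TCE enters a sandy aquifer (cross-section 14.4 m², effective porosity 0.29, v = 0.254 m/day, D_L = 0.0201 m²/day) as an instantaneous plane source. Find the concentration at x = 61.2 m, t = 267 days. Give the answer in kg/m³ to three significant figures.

0.0519 kg/m³

For an instantaneous plane source, C(x,t) = M/(n_e·A·√(4πDt)) · exp(−(x−vt)²/(4Dt)), with n_e·A the pore (flow) area.
Plume center vt = 0.254 × 267 = 67.818 m, so the well at 61.2 m is 6.618 m upgradient of the peak.
√(4πDt) = 8.212 m, giving peak height M/(n_e·A·√(4πDt)) = 13.7/(0.29 × 14.4 × 8.212) = 0.3995 kg/m³.
(x−vt)²/(4Dt) = (-6.618)²/(4 × 0.0201 × 267) = 2.040; exp(−2.040) = 0.1300.
C = 0.3995 × 0.1300 = 0.0519 kg/m³.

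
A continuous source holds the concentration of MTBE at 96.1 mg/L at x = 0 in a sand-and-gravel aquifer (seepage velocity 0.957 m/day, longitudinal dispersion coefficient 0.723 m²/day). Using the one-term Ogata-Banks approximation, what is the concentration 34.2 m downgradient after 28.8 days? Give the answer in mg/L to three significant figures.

For a continuous step input, C/C₀ ≈ ½·erfc((x−vt)/(2√(Dt))).
vt = 0.957 × 28.8 = 27.5616 m and 2√(Dt) = 2√(0.723 × 28.8) = 9.126 m.
Argument (x−vt)/(2√(Dt)) = (34.2 − 27.5616)/9.126 = 0.7274; ½·erfc(0.7274) = 0.1518.
C = 96.1 × 0.1518 = 14.6 mg/L.

14.6 mg/L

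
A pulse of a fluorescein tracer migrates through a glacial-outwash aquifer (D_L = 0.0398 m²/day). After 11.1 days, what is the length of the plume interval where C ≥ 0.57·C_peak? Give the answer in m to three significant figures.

The plume is Gaussian with σ = √(2Dt) = √(2 × 0.0398 × 11.1) = 0.9400 m.
C/C_peak = exp(−Δx²/(2σ²)) = 0.57 ⇒ Δx = σ·√(−2 ln 0.57) = 0.9400 × 1.060 = 0.9964 m.
Width = 2Δx = 1.99 m.

1.99 m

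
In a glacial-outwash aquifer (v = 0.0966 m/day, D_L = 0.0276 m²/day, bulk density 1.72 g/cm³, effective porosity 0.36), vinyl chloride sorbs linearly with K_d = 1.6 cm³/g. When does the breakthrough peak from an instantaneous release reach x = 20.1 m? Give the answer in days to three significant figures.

1770 days

Retardation factor R = 1 + ρ_b·K_d/n = 1 + 1.72 × 1.6/0.36 = 8.644.
Sorption retards both mechanisms: v_R = v/R = 0.01118 m/day, D_R = D/R = 0.003193 m²/day.
Peak time from v_R²t² + 2D_R t − x² = 0: t = (√(D_R² + v_R²x²) − D_R)/v_R².
√(D_R² + v_R²x²) = √(0.003193² + 0.01118² × 20.1²) = 0.2247; v_R² = 0.0001250.
t = (0.2247 − 0.003193)/0.0001250 = 1770 days.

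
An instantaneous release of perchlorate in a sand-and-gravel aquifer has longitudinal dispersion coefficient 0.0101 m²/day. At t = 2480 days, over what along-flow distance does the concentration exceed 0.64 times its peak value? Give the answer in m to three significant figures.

The plume is Gaussian with σ = √(2Dt) = √(2 × 0.0101 × 2480) = 7.078 m.
C/C_peak = exp(−Δx²/(2σ²)) = 0.64 ⇒ Δx = σ·√(−2 ln 0.64) = 7.078 × 0.9448 = 6.687 m.
Width = 2Δx = 13.4 m.

13.4 m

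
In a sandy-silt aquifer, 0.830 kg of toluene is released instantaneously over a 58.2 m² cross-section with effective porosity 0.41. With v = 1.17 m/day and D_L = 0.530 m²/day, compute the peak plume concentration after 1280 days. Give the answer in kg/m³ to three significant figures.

0.000377 kg/m³

The peak of an instantaneous 1D plume sits at x = vt; there the Gaussian factor is 1 and C_max = M/(n_e·A·√(4πDt)), where n_e·A is the pore area the mass is dissolved in.
√(4πDt) = √(4π × 0.530 × 1280) = 92.33 m, so C_max = 0.830/(0.41 × 58.2 × 92.33) = 0.000377 kg/m³.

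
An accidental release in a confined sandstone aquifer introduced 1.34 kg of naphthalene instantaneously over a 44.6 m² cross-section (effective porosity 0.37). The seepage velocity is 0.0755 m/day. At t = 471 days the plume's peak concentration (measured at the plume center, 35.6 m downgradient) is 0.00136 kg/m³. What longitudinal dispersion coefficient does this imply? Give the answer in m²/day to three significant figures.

0.602 m²/day

At the plume center C_max = M/(n_e·A·√(4πDt)), so D = M²/(4πt·(n_e·A·C_max)²).
n_e·A·C_max = 0.37 × 44.6 × 0.00136 = 0.02244 kg/m.
D = 1.34²/(4π × 471 × 0.02244²) = 0.602 m²/day.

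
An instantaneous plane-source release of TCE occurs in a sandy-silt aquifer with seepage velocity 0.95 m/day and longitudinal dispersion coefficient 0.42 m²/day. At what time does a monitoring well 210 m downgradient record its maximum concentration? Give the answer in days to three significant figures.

For the 1D instantaneous-source solution, setting ∂C/∂t = 0 at fixed x gives v²t² + 2Dt − x² = 0, so t = (√(D² + v²x²) − D)/v².
√(D² + v²x²) = √(0.42² + 0.95² × 210²) = 199.5; v² = 0.9025.
t = (199.5 − 0.42)/0.9025 = 221 days (vs. the pure-advection estimate x/v = 221 d).

221 days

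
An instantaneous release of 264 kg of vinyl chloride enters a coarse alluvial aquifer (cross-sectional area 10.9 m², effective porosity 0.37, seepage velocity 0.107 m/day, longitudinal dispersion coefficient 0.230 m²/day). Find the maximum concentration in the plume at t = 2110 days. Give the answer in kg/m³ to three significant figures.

0.838 kg/m³

The peak of an instantaneous 1D plume sits at x = vt; there the Gaussian factor is 1 and C_max = M/(n_e·A·√(4πDt)), where n_e·A is the pore area the mass is dissolved in.
√(4πDt) = √(4π × 0.230 × 2110) = 78.09 m, so C_max = 264/(0.37 × 10.9 × 78.09) = 0.838 kg/m³.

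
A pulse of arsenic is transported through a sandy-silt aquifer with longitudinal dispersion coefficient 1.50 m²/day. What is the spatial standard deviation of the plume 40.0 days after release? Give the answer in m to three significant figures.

11.0 m

Dispersive spreading gives a Gaussian with σ² = 2Dt; advection only shifts the center.
σ = √(2 × 1.50 × 40.0) = 11.0 m.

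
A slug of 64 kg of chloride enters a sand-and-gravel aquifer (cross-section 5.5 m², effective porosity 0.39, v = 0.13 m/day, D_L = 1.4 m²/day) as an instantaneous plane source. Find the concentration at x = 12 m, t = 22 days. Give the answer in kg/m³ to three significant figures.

0.770 kg/m³

For an instantaneous plane source, C(x,t) = M/(n_e·A·√(4πDt)) · exp(−(x−vt)²/(4Dt)), with n_e·A the pore (flow) area.
Plume center vt = 0.13 × 22 = 2.86 m, so the well at 12 m is 9.14 m downgradient of the peak.
√(4πDt) = 19.67 m, giving peak height M/(n_e·A·√(4πDt)) = 64/(0.39 × 5.5 × 19.67) = 1.517 kg/m³.
(x−vt)²/(4Dt) = (9.14)²/(4 × 1.4 × 22) = 0.6781; exp(−0.6781) = 0.5076.
C = 1.517 × 0.5076 = 0.770 kg/m³.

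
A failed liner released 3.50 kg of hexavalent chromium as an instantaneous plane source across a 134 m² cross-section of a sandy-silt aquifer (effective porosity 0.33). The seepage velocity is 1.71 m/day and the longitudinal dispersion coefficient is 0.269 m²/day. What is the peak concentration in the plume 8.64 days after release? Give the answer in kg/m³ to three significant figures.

The peak of an instantaneous 1D plume sits at x = vt; there the Gaussian factor is 1 and C_max = M/(n_e·A·√(4πDt)), where n_e·A is the pore area the mass is dissolved in.
√(4πDt) = √(4π × 0.269 × 8.64) = 5.404 m, so C_max = 3.50/(0.33 × 134 × 5.404) = 0.0146 kg/m³.

0.0146 kg/m³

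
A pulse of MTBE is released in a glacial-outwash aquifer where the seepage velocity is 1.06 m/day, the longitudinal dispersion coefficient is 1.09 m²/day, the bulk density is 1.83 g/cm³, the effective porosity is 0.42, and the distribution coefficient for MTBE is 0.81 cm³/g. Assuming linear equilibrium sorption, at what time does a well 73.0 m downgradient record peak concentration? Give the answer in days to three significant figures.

Retardation factor R = 1 + ρ_b·K_d/n = 1 + 1.83 × 0.81/0.42 = 4.529.
Sorption retards both mechanisms: v_R = v/R = 0.2340 m/day, D_R = D/R = 0.2407 m²/day.
Peak time from v_R²t² + 2D_R t − x² = 0: t = (√(D_R² + v_R²x²) − D_R)/v_R².
√(D_R² + v_R²x²) = √(0.2407² + 0.2340² × 73.0²) = 17.08; v_R² = 0.05476.
t = (17.08 − 0.2407)/0.05476 = 308 days.

308 days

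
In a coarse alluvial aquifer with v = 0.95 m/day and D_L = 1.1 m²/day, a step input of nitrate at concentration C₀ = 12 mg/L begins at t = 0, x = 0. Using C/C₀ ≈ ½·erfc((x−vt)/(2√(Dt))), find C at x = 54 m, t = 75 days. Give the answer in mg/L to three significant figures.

10.9 mg/L

For a continuous step input, C/C₀ ≈ ½·erfc((x−vt)/(2√(Dt))).
vt = 0.95 × 75 = 71.25 m and 2√(Dt) = 2√(1.1 × 75) = 18.17 m.
Argument (x−vt)/(2√(Dt)) = (54 − 71.25)/18.17 = -0.9494; ½·erfc(-0.9494) = 0.9103.
C = 12 × 0.9103 = 10.9 mg/L.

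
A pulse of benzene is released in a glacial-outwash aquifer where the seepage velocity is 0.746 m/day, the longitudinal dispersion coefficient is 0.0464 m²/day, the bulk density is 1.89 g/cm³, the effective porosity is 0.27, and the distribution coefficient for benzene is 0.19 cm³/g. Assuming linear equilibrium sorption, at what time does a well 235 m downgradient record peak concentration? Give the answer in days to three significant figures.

734 days

Retardation factor R = 1 + ρ_b·K_d/n = 1 + 1.89 × 0.19/0.27 = 2.330.
Sorption retards both mechanisms: v_R = v/R = 0.3202 m/day, D_R = D/R = 0.01991 m²/day.
Peak time from v_R²t² + 2D_R t − x² = 0: t = (√(D_R² + v_R²x²) − D_R)/v_R².
√(D_R² + v_R²x²) = √(0.01991² + 0.3202² × 235²) = 75.25; v_R² = 0.1025.
t = (75.25 − 0.01991)/0.1025 = 734 days.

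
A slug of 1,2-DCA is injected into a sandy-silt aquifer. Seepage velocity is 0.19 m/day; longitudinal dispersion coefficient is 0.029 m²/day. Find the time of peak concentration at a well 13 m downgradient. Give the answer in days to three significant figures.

67.6 days

For the 1D instantaneous-source solution, setting ∂C/∂t = 0 at fixed x gives v²t² + 2Dt − x² = 0, so t = (√(D² + v²x²) − D)/v².
√(D² + v²x²) = √(0.029² + 0.19² × 13²) = 2.470; v² = 0.0361.
t = (2.470 − 0.029)/0.0361 = 67.6 days (vs. the pure-advection estimate x/v = 68.4 d).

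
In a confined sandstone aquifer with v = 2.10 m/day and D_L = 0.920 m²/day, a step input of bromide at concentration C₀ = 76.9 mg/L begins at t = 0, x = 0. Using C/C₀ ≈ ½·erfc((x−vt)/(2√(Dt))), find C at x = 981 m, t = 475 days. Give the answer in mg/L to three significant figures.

54.7 mg/L

For a continuous step input, C/C₀ ≈ ½·erfc((x−vt)/(2√(Dt))).
vt = 2.10 × 475 = 997.5 m and 2√(Dt) = 2√(0.920 × 475) = 41.81 m.
Argument (x−vt)/(2√(Dt)) = (981 − 997.5)/41.81 = -0.3946; ½·erfc(-0.3946) = 0.7116.
C = 76.9 × 0.7116 = 54.7 mg/L.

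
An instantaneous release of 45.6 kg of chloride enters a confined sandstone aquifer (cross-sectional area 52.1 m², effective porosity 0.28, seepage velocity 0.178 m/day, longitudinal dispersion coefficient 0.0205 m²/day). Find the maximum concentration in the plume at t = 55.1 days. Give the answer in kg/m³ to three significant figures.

The peak of an instantaneous 1D plume sits at x = vt; there the Gaussian factor is 1 and C_max = M/(n_e·A·√(4πDt)), where n_e·A is the pore area the mass is dissolved in.
√(4πDt) = √(4π × 0.0205 × 55.1) = 3.768 m, so C_max = 45.6/(0.28 × 52.1 × 3.768) = 0.830 kg/m³.

0.830 kg/m³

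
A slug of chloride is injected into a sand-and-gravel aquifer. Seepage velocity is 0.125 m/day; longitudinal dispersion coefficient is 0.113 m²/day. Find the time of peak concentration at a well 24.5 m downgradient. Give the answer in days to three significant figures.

For the 1D instantaneous-source solution, setting ∂C/∂t = 0 at fixed x gives v²t² + 2Dt − x² = 0, so t = (√(D² + v²x²) − D)/v².
√(D² + v²x²) = √(0.113² + 0.125² × 24.5²) = 3.065; v² = 0.015625.
t = (3.065 − 0.113)/0.015625 = 189 days (vs. the pure-advection estimate x/v = 196 d).

189 days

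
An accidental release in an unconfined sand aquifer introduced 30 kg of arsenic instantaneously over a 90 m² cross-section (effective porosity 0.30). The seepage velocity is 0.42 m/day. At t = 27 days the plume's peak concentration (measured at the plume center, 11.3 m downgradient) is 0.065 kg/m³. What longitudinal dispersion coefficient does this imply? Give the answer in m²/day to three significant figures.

0.861 m²/day

At the plume center C_max = M/(n_e·A·√(4πDt)), so D = M²/(4πt·(n_e·A·C_max)²).
n_e·A·C_max = 0.30 × 90 × 0.065 = 1.755 kg/m.
D = 30²/(4π × 27 × 1.755²) = 0.861 m²/day.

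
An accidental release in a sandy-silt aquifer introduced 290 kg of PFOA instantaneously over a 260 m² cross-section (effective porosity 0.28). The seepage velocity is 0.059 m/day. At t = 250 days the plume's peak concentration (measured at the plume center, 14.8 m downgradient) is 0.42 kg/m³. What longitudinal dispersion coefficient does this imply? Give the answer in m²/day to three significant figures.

0.0286 m²/day

At the plume center C_max = M/(n_e·A·√(4πDt)), so D = M²/(4πt·(n_e·A·C_max)²).
n_e·A·C_max = 0.28 × 260 × 0.42 = 30.58 kg/m.
D = 290²/(4π × 250 × 30.58²) = 0.0286 m²/day.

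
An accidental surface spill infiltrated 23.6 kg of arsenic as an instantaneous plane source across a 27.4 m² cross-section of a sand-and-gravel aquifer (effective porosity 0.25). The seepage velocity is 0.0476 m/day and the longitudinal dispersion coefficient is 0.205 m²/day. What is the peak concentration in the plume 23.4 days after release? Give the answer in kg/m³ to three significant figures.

0.444 kg/m³

The peak of an instantaneous 1D plume sits at x = vt; there the Gaussian factor is 1 and C_max = M/(n_e·A·√(4πDt)), where n_e·A is the pore area the mass is dissolved in.
√(4πDt) = √(4π × 0.205 × 23.4) = 7.764 m, so C_max = 23.6/(0.25 × 27.4 × 7.764) = 0.444 kg/m³.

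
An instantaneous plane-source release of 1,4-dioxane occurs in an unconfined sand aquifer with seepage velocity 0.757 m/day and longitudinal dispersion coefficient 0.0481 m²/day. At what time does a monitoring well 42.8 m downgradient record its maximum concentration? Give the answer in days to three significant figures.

56.5 days

For the 1D instantaneous-source solution, setting ∂C/∂t = 0 at fixed x gives v²t² + 2Dt − x² = 0, so t = (√(D² + v²x²) − D)/v².
√(D² + v²x²) = √(0.0481² + 0.757² × 42.8²) = 32.40; v² = 0.573049.
t = (32.40 − 0.0481)/0.573049 = 56.5 days (vs. the pure-advection estimate x/v = 56.5 d).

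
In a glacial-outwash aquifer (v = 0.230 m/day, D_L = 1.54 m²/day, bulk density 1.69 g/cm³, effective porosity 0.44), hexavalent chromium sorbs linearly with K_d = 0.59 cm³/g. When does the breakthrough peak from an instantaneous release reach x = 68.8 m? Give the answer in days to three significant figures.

Retardation factor R = 1 + ρ_b·K_d/n = 1 + 1.69 × 0.59/0.44 = 3.266.
Sorption retards both mechanisms: v_R = v/R = 0.07042 m/day, D_R = D/R = 0.4715 m²/day.
Peak time from v_R²t² + 2D_R t − x² = 0: t = (√(D_R² + v_R²x²) − D_R)/v_R².
√(D_R² + v_R²x²) = √(0.4715² + 0.07042² × 68.8²) = 4.868; v_R² = 0.004959.
t = (4.868 − 0.4715)/0.004959 = 887 days.

887 days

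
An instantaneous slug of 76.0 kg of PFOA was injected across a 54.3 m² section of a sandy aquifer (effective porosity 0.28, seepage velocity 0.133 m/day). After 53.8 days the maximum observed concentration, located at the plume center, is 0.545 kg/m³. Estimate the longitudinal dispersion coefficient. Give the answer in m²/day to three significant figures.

0.124 m²/day

At the plume center C_max = M/(n_e·A·√(4πDt)), so D = M²/(4πt·(n_e·A·C_max)²).
n_e·A·C_max = 0.28 × 54.3 × 0.545 = 8.286 kg/m.
D = 76.0²/(4π × 53.8 × 8.286²) = 0.124 m²/day.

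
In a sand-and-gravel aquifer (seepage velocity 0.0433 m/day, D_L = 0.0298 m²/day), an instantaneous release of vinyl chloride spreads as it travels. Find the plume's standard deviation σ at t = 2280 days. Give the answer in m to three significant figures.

11.7 m

Dispersive spreading gives a Gaussian with σ² = 2Dt; advection only shifts the center.
σ = √(2 × 0.0298 × 2280) = 11.7 m.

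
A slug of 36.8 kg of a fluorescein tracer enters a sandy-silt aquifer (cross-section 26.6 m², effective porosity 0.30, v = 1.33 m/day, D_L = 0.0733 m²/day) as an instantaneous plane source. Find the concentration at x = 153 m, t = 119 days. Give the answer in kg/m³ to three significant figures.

For an instantaneous plane source, C(x,t) = M/(n_e·A·√(4πDt)) · exp(−(x−vt)²/(4Dt)), with n_e·A the pore (flow) area.
Plume center vt = 1.33 × 119 = 158.27 m, so the well at 153 m is 5.27 m upgradient of the peak.
√(4πDt) = 10.47 m, giving peak height M/(n_e·A·√(4πDt)) = 36.8/(0.30 × 26.6 × 10.47) = 0.4405 kg/m³.
(x−vt)²/(4Dt) = (-5.27)²/(4 × 0.0733 × 119) = 0.7960; exp(−0.7960) = 0.4511.
C = 0.4405 × 0.4511 = 0.199 kg/m³.

0.199 kg/m³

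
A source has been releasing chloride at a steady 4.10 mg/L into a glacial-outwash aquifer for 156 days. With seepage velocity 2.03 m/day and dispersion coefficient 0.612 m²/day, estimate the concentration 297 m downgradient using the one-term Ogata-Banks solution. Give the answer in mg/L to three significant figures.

For a continuous step input, C/C₀ ≈ ½·erfc((x−vt)/(2√(Dt))).
vt = 2.03 × 156 = 316.68 m and 2√(Dt) = 2√(0.612 × 156) = 19.54 m.
Argument (x−vt)/(2√(Dt)) = (297 − 316.68)/19.54 = -1.007; ½·erfc(-1.007) = 0.9228.
C = 4.10 × 0.9228 = 3.78 mg/L.

3.78 mg/L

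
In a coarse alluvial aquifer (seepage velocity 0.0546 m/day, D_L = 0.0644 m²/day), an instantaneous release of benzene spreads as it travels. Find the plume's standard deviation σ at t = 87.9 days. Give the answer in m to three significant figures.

3.36 m

Dispersive spreading gives a Gaussian with σ² = 2Dt; advection only shifts the center.
σ = √(2 × 0.0644 × 87.9) = 3.36 m.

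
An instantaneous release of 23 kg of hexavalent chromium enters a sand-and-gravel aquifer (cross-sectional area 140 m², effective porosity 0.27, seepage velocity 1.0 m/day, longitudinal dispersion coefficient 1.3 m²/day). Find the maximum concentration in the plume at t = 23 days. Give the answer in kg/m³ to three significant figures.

0.0314 kg/m³

The peak of an instantaneous 1D plume sits at x = vt; there the Gaussian factor is 1 and C_max = M/(n_e·A·√(4πDt)), where n_e·A is the pore area the mass is dissolved in.
√(4πDt) = √(4π × 1.3 × 23) = 19.38 m, so C_max = 23/(0.27 × 140 × 19.38) = 0.0314 kg/m³.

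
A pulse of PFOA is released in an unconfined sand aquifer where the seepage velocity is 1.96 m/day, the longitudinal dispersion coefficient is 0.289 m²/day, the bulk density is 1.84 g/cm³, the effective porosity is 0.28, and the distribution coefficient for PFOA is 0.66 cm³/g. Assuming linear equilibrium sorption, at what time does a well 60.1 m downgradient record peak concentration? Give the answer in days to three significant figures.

Retardation factor R = 1 + ρ_b·K_d/n = 1 + 1.84 × 0.66/0.28 = 5.337.
Sorption retards both mechanisms: v_R = v/R = 0.3672 m/day, D_R = D/R = 0.05415 m²/day.
Peak time from v_R²t² + 2D_R t − x² = 0: t = (√(D_R² + v_R²x²) − D_R)/v_R².
√(D_R² + v_R²x²) = √(0.05415² + 0.3672² × 60.1²) = 22.07; v_R² = 0.1348.
t = (22.07 − 0.05415)/0.1348 = 163 days.

163 days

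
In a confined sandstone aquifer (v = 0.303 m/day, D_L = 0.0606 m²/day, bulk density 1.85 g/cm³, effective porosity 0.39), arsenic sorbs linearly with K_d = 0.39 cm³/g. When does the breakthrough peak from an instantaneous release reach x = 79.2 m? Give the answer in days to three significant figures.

743 days

Retardation factor R = 1 + ρ_b·K_d/n = 1 + 1.85 × 0.39/0.39 = 2.850.
Sorption retards both mechanisms: v_R = v/R = 0.1063 m/day, D_R = D/R = 0.02126 m²/day.
Peak time from v_R²t² + 2D_R t − x² = 0: t = (√(D_R² + v_R²x²) − D_R)/v_R².
√(D_R² + v_R²x²) = √(0.02126² + 0.1063² × 79.2²) = 8.419; v_R² = 0.01130.
t = (8.419 − 0.02126)/0.01130 = 743 days.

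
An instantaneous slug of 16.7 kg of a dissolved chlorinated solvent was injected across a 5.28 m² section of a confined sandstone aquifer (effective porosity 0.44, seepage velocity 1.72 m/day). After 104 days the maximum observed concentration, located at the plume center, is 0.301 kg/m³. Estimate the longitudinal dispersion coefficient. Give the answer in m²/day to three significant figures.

At the plume center C_max = M/(n_e·A·√(4πDt)), so D = M²/(4πt·(n_e·A·C_max)²).
n_e·A·C_max = 0.44 × 5.28 × 0.301 = 0.6993 kg/m.
D = 16.7²/(4π × 104 × 0.6993²) = 0.436 m²/day.

0.436 m²/day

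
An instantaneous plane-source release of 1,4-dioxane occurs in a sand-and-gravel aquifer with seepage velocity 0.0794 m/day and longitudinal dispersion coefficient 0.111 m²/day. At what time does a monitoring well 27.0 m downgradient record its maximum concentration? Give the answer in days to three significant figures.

323 days

For the 1D instantaneous-source solution, setting ∂C/∂t = 0 at fixed x gives v²t² + 2Dt − x² = 0, so t = (√(D² + v²x²) − D)/v².
√(D² + v²x²) = √(0.111² + 0.0794² × 27.0²) = 2.147; v² = 0.00630436.
t = (2.147 − 0.111)/0.00630436 = 323 days (vs. the pure-advection estimate x/v = 340 d).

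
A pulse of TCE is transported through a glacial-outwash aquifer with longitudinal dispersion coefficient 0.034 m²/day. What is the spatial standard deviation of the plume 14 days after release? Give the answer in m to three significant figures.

0.976 m

Dispersive spreading gives a Gaussian with σ² = 2Dt; advection only shifts the center.
σ = √(2 × 0.034 × 14) = 0.976 m.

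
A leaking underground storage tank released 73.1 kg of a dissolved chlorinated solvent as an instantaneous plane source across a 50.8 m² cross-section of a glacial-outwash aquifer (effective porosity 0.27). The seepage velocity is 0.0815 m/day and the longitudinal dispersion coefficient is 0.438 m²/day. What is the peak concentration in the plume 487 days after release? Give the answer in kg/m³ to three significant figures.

0.103 kg/m³

The peak of an instantaneous 1D plume sits at x = vt; there the Gaussian factor is 1 and C_max = M/(n_e·A·√(4πDt)), where n_e·A is the pore area the mass is dissolved in.
√(4πDt) = √(4π × 0.438 × 487) = 51.77 m, so C_max = 73.1/(0.27 × 50.8 × 51.77) = 0.103 kg/m³.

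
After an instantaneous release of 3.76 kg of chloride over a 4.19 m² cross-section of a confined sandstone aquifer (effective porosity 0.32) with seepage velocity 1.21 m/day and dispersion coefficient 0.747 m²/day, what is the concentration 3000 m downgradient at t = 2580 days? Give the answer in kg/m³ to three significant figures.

0.00263 kg/m³

For an instantaneous plane source, C(x,t) = M/(n_e·A·√(4πDt)) · exp(−(x−vt)²/(4Dt)), with n_e·A the pore (flow) area.
Plume center vt = 1.21 × 2580 = 3121.8 m, so the well at 3000 m is 121.8 m upgradient of the peak.
√(4πDt) = 155.6 m, giving peak height M/(n_e·A·√(4πDt)) = 3.76/(0.32 × 4.19 × 155.6) = 0.01802 kg/m³.
(x−vt)²/(4Dt) = (-121.8)²/(4 × 0.747 × 2580) = 1.924; exp(−1.924) = 0.1460.
C = 0.01802 × 0.1460 = 0.00263 kg/m³.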